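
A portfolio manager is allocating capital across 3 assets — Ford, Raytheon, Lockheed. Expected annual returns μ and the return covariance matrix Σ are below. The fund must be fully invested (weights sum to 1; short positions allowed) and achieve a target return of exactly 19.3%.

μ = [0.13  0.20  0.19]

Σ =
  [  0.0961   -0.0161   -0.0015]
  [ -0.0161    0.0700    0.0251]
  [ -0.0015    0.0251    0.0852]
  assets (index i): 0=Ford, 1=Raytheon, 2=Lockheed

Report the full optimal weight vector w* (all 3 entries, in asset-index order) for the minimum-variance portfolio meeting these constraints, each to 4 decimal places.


0.0542  0.6255  0.3203

u=Σ⁻¹μ = [1.8378  2.7602  1.4493]
v=Σ⁻¹𝟙 = [12.9564  14.5079  7.6912]
a=μᵀu=1.066307  b=𝟙ᵀu=6.047230  c=𝟙ᵀv=35.155462  D=ac−b²=0.917536
λ₁=(c·0.193−b)/D = (35.155462·0.193−6.047230)/0.917536 = 0.804082
λ₂=(a−b·0.193)/D = (1.066307−6.047230·0.193)/0.917536 = -0.109868
w* = 0.804082·u + -0.109868·v:
  w_0 = 0.804082·1.8378 + -0.109868·12.9564 = 0.0542  (Ford)
  w_1 = 0.804082·2.7602 + -0.109868·14.5079 = 0.6255  (Raytheon)
  w_2 = 0.804082·1.4493 + -0.109868·7.6912 = 0.3203  (Lockheed)
Σw_i=1.0000  μᵀw=0.1930
σ²=wᵀΣw=λ₁·μ_p+λ₂ = 0.804082·0.193 + -0.109868 = 0.045320 ≈ 0.0453


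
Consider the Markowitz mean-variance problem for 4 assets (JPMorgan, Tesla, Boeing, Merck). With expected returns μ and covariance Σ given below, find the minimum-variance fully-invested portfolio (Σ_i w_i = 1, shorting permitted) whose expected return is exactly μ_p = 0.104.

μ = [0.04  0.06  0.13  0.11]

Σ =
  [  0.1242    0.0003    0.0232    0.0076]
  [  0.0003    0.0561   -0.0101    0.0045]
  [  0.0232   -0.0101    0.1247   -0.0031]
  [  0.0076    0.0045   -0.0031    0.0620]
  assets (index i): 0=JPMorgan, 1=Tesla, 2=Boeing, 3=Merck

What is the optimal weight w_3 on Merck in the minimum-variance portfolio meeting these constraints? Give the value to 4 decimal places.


0.4471

g=Σ⁻¹μ = [-0.0083  1.1415  1.1800  1.7514]
h=Σ⁻¹𝟙 = [5.4640  18.2183  8.8407  14.5790]
a=μᵀg=0.414215  b=𝟙ᵀg=4.064637  c=𝟙ᵀh=47.101989  D=ac−b²=2.989065
λ₁=(c·0.104−b)/D = (47.101989·0.104−4.064637)/2.989065 = 0.279007
λ₂=(a−b·0.104)/D = (0.414215−4.064637·0.104)/2.989065 = -0.002846
w* = 0.279007·g + -0.002846·h:
  w_0 = 0.279007·-0.0083 + -0.002846·5.4640 = -0.0179  (JPMorgan)
  w_1 = 0.279007·1.1415 + -0.002846·18.2183 = 0.2666  (Tesla)
  w_2 = 0.279007·1.1800 + -0.002846·8.8407 = 0.3041  (Boeing)
  w_3 = 0.279007·1.7514 + -0.002846·14.5790 = 0.4471  (Merck)
Σw_i=1.0000  μᵀw=0.1040
σ²=wᵀΣw=λ₁·μ_p+λ₂ = 0.279007·0.104 + -0.002846 = 0.026171 ≈ 0.0262


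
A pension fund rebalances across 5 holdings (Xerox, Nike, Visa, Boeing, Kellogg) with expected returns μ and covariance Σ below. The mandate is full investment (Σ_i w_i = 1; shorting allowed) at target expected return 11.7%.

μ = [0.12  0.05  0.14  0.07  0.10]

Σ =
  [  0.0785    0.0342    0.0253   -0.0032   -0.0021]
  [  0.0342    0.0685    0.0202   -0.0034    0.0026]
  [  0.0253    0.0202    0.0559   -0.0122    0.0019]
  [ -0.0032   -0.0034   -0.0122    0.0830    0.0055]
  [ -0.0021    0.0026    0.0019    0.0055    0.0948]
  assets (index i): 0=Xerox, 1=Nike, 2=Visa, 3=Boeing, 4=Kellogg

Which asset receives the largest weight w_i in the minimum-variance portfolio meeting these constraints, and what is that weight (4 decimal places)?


Visa (0.4450)

g=Σ⁻¹μ = [1.0270  -0.4797  2.4322  1.1562  0.9749]
h=Σ⁻¹𝟙 = [5.1703  7.7926  15.5225  14.2313  9.3126]
a=μᵀg=0.618190  b=𝟙ᵀg=5.110665  c=𝟙ᵀh=52.029276  D=ac−b²=6.045094
λ₁=(c·0.117−b)/D = (52.029276·0.117−5.110665)/6.045094 = 0.161579
λ₂=(a−b·0.117)/D = (0.618190−5.110665·0.117)/6.045094 = 0.003349
w* = 0.161579·g + 0.003349·h:
  w_0 = 0.161579·1.0270 + 0.003349·5.1703 = 0.1832  (Xerox)
  w_1 = 0.161579·-0.4797 + 0.003349·7.7926 = -0.0514  (Nike)
  w_2 = 0.161579·2.4322 + 0.003349·15.5225 = 0.4450  (Visa)
  w_3 = 0.161579·1.1562 + 0.003349·14.2313 = 0.2345  (Boeing)
  w_4 = 0.161579·0.9749 + 0.003349·9.3126 = 0.1887  (Kellogg)
Σw_i=1.0000  μᵀw=0.1170
σ²=wᵀΣw=λ₁·μ_p+λ₂ = 0.161579·0.117 + 0.003349 = 0.022253 ≈ 0.0223


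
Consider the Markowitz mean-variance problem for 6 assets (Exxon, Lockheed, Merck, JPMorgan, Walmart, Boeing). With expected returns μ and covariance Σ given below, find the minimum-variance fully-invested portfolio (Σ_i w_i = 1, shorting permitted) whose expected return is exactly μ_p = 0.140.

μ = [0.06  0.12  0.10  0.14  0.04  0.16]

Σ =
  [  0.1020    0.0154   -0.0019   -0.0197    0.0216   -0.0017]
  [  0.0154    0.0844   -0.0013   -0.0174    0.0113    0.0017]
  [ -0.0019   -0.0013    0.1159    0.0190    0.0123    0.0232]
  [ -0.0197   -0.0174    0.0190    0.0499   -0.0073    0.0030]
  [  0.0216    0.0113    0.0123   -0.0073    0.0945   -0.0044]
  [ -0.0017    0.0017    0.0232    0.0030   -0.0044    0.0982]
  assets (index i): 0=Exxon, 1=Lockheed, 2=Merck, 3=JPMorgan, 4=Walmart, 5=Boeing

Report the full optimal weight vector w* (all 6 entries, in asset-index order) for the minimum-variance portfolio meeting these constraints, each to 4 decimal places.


x=Σ⁻¹μ = [0.9908  1.9606  -0.0750  3.8671  0.3420  1.5274]
y=Σ⁻¹𝟙 = [11.7235  14.5503  1.2782  29.9750  8.7451  9.3085]
a=μᵀx=1.086686  b=𝟙ᵀx=8.612926  c=𝟙ᵀy=75.580526  D=ac−b²=7.949777
λ₁=(c·0.140−b)/D = (75.580526·0.140−8.612926)/7.949777 = 0.247598
λ₂=(a−b·0.140)/D = (1.086686−8.612926·0.140)/7.949777 = -0.014985
w* = 0.247598·x + -0.014985·y:
  w_0 = 0.247598·0.9908 + -0.014985·11.7235 = 0.0696  (Exxon)
  w_1 = 0.247598·1.9606 + -0.014985·14.5503 = 0.2674  (Lockheed)
  w_2 = 0.247598·-0.0750 + -0.014985·1.2782 = -0.0377  (Merck)
  w_3 = 0.247598·3.8671 + -0.014985·29.9750 = 0.5083  (JPMorgan)
  w_4 = 0.247598·0.3420 + -0.014985·8.7451 = -0.0464  (Walmart)
  w_5 = 0.247598·1.5274 + -0.014985·9.3085 = 0.2387  (Boeing)
Σw_i=1.0000  μᵀw=0.1400
σ²=wᵀΣw=λ₁·μ_p+λ₂ = 0.247598·0.140 + -0.014985 = 0.019679 ≈ 0.0197

0.0696  0.2674  -0.0377  0.5083  -0.0464  0.2387


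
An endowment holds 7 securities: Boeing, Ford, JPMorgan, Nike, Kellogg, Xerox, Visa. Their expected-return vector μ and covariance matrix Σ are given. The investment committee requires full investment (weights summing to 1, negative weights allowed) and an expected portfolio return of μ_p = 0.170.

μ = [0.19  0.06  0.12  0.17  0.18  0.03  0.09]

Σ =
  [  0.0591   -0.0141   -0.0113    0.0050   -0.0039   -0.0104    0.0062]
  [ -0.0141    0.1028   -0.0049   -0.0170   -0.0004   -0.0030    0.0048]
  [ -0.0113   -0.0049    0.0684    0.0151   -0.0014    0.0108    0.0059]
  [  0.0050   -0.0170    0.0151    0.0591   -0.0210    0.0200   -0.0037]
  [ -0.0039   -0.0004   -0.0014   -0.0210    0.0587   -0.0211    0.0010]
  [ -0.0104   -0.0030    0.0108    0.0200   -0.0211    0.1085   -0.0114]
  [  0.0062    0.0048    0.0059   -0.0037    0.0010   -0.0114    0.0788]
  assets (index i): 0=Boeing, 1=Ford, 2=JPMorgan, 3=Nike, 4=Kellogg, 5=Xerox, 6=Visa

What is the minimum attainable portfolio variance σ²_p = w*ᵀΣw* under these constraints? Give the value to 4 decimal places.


0.0113

p=Σ⁻¹μ = [4.0021  1.9248  1.4931  4.3258  5.2283  0.8746  0.8615]
q=Σ⁻¹𝟙 = [24.7914  17.7431  12.0645  24.4514  32.6517  13.9341  11.5052]
a=μᵀp=2.835323  b=𝟙ᵀp=18.710227  c=𝟙ᵀq=137.141365  D=ac−b²=38.767514
λ₁=(c·0.170−b)/D = (137.141365·0.170−18.710227)/38.767514 = 0.118754
λ₂=(a−b·0.170)/D = (2.835323−18.710227·0.170)/38.767514 = -0.008910
w* = 0.118754·p + -0.008910·q:
  w_0 = 0.118754·4.0021 + -0.008910·24.7914 = 0.2544  (Boeing)
  w_1 = 0.118754·1.9248 + -0.008910·17.7431 = 0.0705  (Ford)
  w_2 = 0.118754·1.4931 + -0.008910·12.0645 = 0.0698  (JPMorgan)
  w_3 = 0.118754·4.3258 + -0.008910·24.4514 = 0.2958  (Nike)
  w_4 = 0.118754·5.2283 + -0.008910·32.6517 = 0.3300  (Kellogg)
  w_5 = 0.118754·0.8746 + -0.008910·13.9341 = -0.0203  (Xerox)
  w_6 = 0.118754·0.8615 + -0.008910·11.5052 = -0.0002  (Visa)
Σw_i=1.0000  μᵀw=0.1700
σ²=wᵀΣw=λ₁·μ_p+λ₂ = 0.118754·0.170 + -0.008910 = 0.011278 ≈ 0.0113


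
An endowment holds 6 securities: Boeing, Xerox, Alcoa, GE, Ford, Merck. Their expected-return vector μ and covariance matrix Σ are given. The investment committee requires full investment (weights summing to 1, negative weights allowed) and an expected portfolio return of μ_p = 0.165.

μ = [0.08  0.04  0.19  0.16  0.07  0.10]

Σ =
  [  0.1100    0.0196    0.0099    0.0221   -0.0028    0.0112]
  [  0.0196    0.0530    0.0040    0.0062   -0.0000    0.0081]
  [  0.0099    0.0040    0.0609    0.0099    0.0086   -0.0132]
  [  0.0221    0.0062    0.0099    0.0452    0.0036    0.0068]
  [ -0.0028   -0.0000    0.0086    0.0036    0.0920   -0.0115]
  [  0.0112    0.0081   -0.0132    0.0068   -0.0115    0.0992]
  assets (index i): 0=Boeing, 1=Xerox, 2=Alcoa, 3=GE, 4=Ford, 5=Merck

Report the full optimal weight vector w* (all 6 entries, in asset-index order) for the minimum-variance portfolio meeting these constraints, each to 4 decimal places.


-0.0433  -0.0317  0.4347  0.4115  0.0528  0.1759

p=Σ⁻¹μ = [-0.2241  0.0989  2.9033  2.7641  0.5350  1.2842]
q=Σ⁻¹𝟙 = [1.7430  13.8975  13.8472  13.8683  10.4420  10.8515]
a=μᵀp=1.145774  b=𝟙ᵀp=7.361330  c=𝟙ᵀq=64.649515  D=ac−b²=19.884529
λ₁=(c·0.165−b)/D = (64.649515·0.165−7.361330)/19.884529 = 0.166252
λ₂=(a−b·0.165)/D = (1.145774−7.361330·0.165)/19.884529 = -0.003462
w* = 0.166252·p + -0.003462·q:
  w_0 = 0.166252·-0.2241 + -0.003462·1.7430 = -0.0433  (Boeing)
  w_1 = 0.166252·0.0989 + -0.003462·13.8975 = -0.0317  (Xerox)
  w_2 = 0.166252·2.9033 + -0.003462·13.8472 = 0.4347  (Alcoa)
  w_3 = 0.166252·2.7641 + -0.003462·13.8683 = 0.4115  (GE)
  w_4 = 0.166252·0.5350 + -0.003462·10.4420 = 0.0528  (Ford)
  w_5 = 0.166252·1.2842 + -0.003462·10.8515 = 0.1759  (Merck)
Σw_i=1.0000  μᵀw=0.1650
σ²=wᵀΣw=λ₁·μ_p+λ₂ = 0.166252·0.165 + -0.003462 = 0.023969 ≈ 0.0240


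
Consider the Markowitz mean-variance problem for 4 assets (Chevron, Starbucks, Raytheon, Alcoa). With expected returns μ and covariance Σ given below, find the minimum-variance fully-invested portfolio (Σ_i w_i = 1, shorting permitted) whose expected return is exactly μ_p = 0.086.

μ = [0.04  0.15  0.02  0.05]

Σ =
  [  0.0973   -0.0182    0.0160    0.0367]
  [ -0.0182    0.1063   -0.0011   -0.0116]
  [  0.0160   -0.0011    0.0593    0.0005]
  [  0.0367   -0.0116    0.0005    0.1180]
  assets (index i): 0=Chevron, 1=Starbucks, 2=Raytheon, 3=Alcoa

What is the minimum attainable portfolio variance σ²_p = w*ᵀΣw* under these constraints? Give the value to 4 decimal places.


p=Σ⁻¹μ = [0.5056  1.5456  0.2260  0.4175]
q=Σ⁻¹𝟙 = [7.2118  11.5955  15.0710  7.3076]
a=μᵀp=0.277450  b=𝟙ᵀp=2.694600  c=𝟙ᵀq=41.185979  D=ac−b²=4.166167
λ₁=(c·0.086−b)/D = (41.185979·0.086−2.694600)/4.166167 = 0.203399
λ₂=(a−b·0.086)/D = (0.277450−2.694600·0.086)/4.166167 = 0.010973
w* = 0.203399·p + 0.010973·q:
  w_0 = 0.203399·0.5056 + 0.010973·7.2118 = 0.1820  (Chevron)
  w_1 = 0.203399·1.5456 + 0.010973·11.5955 = 0.4416  (Starbucks)
  w_2 = 0.203399·0.2260 + 0.010973·15.0710 = 0.2113  (Raytheon)
  w_3 = 0.203399·0.4175 + 0.010973·7.3076 = 0.1651  (Alcoa)
Σw_i=1.0000  μᵀw=0.0860
σ²=wᵀΣw=λ₁·μ_p+λ₂ = 0.203399·0.086 + 0.010973 = 0.028465 ≈ 0.0285

0.0285


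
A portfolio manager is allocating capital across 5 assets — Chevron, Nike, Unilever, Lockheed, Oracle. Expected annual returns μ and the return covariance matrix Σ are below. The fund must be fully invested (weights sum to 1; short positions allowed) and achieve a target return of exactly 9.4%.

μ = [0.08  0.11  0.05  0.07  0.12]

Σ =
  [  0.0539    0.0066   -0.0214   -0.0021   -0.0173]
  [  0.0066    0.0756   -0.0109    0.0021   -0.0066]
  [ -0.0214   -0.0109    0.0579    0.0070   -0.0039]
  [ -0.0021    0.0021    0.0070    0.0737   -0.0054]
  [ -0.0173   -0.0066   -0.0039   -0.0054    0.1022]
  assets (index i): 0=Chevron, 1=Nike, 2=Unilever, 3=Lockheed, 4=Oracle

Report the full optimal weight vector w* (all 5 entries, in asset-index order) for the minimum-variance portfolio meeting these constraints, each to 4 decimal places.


u=Σ⁻¹μ = [2.8088  1.6717  2.2339  0.9086  1.8908]
v=Σ⁻¹𝟙 = [36.4604  16.1962  33.5792  12.3440  18.9362]
a=μᵀu=0.810786  b=𝟙ᵀu=9.513797  c=𝟙ᵀv=117.516016  D=ac−b²=4.768042
λ₁=(c·0.094−b)/D = (117.516016·0.094−9.513797)/4.768042 = 0.321454
λ₂=(a−b·0.094)/D = (0.810786−9.513797·0.094)/4.768042 = -0.017515
w* = 0.321454·u + -0.017515·v:
  w_0 = 0.321454·2.8088 + -0.017515·36.4604 = 0.2643  (Chevron)
  w_1 = 0.321454·1.6717 + -0.017515·16.1962 = 0.2537  (Nike)
  w_2 = 0.321454·2.2339 + -0.017515·33.5792 = 0.1300  (Unilever)
  w_3 = 0.321454·0.9086 + -0.017515·12.3440 = 0.0759  (Lockheed)
  w_4 = 0.321454·1.8908 + -0.017515·18.9362 = 0.2762  (Oracle)
Σw_i=1.0000  μᵀw=0.0940
σ²=wᵀΣw=λ₁·μ_p+λ₂ = 0.321454·0.094 + -0.017515 = 0.012702 ≈ 0.0127

0.2643  0.2537  0.1300  0.0759  0.2762


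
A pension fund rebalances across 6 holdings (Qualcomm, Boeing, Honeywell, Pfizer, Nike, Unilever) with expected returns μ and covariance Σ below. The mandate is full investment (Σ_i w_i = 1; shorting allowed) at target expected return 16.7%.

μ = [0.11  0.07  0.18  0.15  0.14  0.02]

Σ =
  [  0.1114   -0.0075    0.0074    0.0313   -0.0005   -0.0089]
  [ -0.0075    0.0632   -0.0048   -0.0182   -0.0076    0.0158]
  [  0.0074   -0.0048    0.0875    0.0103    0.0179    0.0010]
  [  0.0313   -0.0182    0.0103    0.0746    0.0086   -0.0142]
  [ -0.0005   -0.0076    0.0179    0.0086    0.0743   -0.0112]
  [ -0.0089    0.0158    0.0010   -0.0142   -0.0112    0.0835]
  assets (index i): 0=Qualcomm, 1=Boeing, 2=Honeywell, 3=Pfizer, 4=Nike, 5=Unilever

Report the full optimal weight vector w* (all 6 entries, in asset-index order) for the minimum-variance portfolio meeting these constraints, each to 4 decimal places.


g=Σ⁻¹μ = [0.5054  1.9241  1.5675  1.9591  1.5481  0.4514]
h=Σ⁻¹𝟙 = [6.6427  19.9493  7.1187  15.4193  14.0541  13.3313]
a=μᵀg=0.992060  b=𝟙ᵀg=7.955594  c=𝟙ᵀh=76.515282  D=ac−b²=12.616301
λ₁=(c·0.167−b)/D = (76.515282·0.167−7.955594)/12.616301 = 0.382240
λ₂=(a−b·0.167)/D = (0.992060−7.955594·0.167)/12.616301 = -0.026674
w* = 0.382240·g + -0.026674·h:
  w_0 = 0.382240·0.5054 + -0.026674·6.6427 = 0.0160  (Qualcomm)
  w_1 = 0.382240·1.9241 + -0.026674·19.9493 = 0.2034  (Boeing)
  w_2 = 0.382240·1.5675 + -0.026674·7.1187 = 0.4093  (Honeywell)
  w_3 = 0.382240·1.9591 + -0.026674·15.4193 = 0.3376  (Pfizer)
  w_4 = 0.382240·1.5481 + -0.026674·14.0541 = 0.2169  (Nike)
  w_5 = 0.382240·0.4514 + -0.026674·13.3313 = -0.1831  (Unilever)
Σw_i=1.0000  μᵀw=0.1670
σ²=wᵀΣw=λ₁·μ_p+λ₂ = 0.382240·0.167 + -0.026674 = 0.037160 ≈ 0.0372

0.0160  0.2034  0.4093  0.3376  0.2169  -0.1831


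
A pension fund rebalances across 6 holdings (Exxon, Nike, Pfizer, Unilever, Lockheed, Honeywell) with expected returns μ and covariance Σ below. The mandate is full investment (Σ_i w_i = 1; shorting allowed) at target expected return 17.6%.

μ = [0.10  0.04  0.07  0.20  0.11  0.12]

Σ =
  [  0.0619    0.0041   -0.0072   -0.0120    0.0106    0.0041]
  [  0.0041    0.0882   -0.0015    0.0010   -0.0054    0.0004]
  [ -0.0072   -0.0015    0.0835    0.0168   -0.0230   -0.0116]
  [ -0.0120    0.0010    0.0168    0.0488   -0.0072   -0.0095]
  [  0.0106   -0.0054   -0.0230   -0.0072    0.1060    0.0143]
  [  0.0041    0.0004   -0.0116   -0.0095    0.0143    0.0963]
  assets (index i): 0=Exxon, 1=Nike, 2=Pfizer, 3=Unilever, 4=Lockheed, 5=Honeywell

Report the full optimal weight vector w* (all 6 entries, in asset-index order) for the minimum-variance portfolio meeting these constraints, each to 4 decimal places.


0.2229  -0.0639  -0.0556  0.6664  0.0745  0.1557

g=Σ⁻¹μ = [2.3269  0.3577  0.5634  4.9273  1.0724  1.5403]
h=Σ⁻¹𝟙 = [19.0142  11.0371  13.6567  24.1959  11.0944  11.9133]
a=μᵀg=1.574699  b=𝟙ᵀg=10.788029  c=𝟙ᵀh=90.911617  D=ac−b²=26.776868
λ₁=(c·0.176−b)/D = (90.911617·0.176−10.788029)/26.776868 = 0.194661
λ₂=(a−b·0.176)/D = (1.574699−10.788029·0.176)/26.776868 = -0.012100
w* = 0.194661·g + -0.012100·h:
  w_0 = 0.194661·2.3269 + -0.012100·19.0142 = 0.2229  (Exxon)
  w_1 = 0.194661·0.3577 + -0.012100·11.0371 = -0.0639  (Nike)
  w_2 = 0.194661·0.5634 + -0.012100·13.6567 = -0.0556  (Pfizer)
  w_3 = 0.194661·4.9273 + -0.012100·24.1959 = 0.6664  (Unilever)
  w_4 = 0.194661·1.0724 + -0.012100·11.0944 = 0.0745  (Lockheed)
  w_5 = 0.194661·1.5403 + -0.012100·11.9133 = 0.1557  (Honeywell)
Σw_i=1.0000  μᵀw=0.1760
σ²=wᵀΣw=λ₁·μ_p+λ₂ = 0.194661·0.176 + -0.012100 = 0.022161 ≈ 0.0222


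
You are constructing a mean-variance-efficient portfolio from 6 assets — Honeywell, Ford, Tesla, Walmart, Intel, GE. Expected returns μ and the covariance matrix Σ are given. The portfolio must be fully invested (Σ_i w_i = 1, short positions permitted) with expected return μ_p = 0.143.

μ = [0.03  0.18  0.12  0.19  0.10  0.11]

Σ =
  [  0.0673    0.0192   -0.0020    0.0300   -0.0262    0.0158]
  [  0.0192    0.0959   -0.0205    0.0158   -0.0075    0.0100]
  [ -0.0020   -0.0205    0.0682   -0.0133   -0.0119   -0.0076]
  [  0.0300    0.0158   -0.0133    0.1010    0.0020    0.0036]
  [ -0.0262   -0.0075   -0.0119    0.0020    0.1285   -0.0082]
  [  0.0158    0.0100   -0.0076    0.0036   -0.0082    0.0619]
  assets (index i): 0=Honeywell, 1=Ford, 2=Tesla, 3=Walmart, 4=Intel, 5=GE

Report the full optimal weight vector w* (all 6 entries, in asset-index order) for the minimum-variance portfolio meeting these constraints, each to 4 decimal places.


-0.0344  0.2027  0.3183  0.1771  0.1290  0.2075

p=Σ⁻¹μ = [-1.1773  2.3127  3.2741  2.2033  1.0774  2.1205]
q=Σ⁻¹𝟙 = [10.6385  11.6661  24.0692  7.2458  13.7637  15.9120]
a=μᵀp=1.533490  b=𝟙ᵀp=9.810770  c=𝟙ᵀq=83.295458  D=ac−b²=31.481513
λ₁=(c·0.143−b)/D = (83.295458·0.143−9.810770)/31.481513 = 0.066721
λ₂=(a−b·0.143)/D = (1.533490−9.810770·0.143)/31.481513 = 0.004147
w* = 0.066721·p + 0.004147·q:
  w_0 = 0.066721·-1.1773 + 0.004147·10.6385 = -0.0344  (Honeywell)
  w_1 = 0.066721·2.3127 + 0.004147·11.6661 = 0.2027  (Ford)
  w_2 = 0.066721·3.2741 + 0.004147·24.0692 = 0.3183  (Tesla)
  w_3 = 0.066721·2.2033 + 0.004147·7.2458 = 0.1771  (Walmart)
  w_4 = 0.066721·1.0774 + 0.004147·13.7637 = 0.1290  (Intel)
  w_5 = 0.066721·2.1205 + 0.004147·15.9120 = 0.2075  (GE)
Σw_i=1.0000  μᵀw=0.1430
σ²=wᵀΣw=λ₁·μ_p+λ₂ = 0.066721·0.143 + 0.004147 = 0.013688 ≈ 0.0137


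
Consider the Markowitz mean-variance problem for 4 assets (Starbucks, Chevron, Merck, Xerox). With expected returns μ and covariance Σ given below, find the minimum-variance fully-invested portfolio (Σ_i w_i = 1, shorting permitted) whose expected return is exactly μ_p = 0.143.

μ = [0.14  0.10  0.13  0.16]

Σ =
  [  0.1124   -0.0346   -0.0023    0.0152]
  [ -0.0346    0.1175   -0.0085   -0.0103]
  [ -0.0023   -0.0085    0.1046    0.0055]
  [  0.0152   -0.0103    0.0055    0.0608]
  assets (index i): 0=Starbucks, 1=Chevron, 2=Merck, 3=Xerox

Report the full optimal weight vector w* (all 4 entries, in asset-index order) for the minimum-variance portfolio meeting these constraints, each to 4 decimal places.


u=Σ⁻¹μ = [1.4289  1.5767  1.2748  2.4261]
v=Σ⁻¹𝟙 = [11.3503  13.9062  10.1486  15.0476]
a=μᵀu=0.911628  b=𝟙ᵀu=6.706586  c=𝟙ᵀv=50.452623  D=ac−b²=1.015714
λ₁=(c·0.143−b)/D = (50.452623·0.143−6.706586)/1.015714 = 0.500278
λ₂=(a−b·0.143)/D = (0.911628−6.706586·0.143)/1.015714 = -0.046681
w* = 0.500278·u + -0.046681·v:
  w_0 = 0.500278·1.4289 + -0.046681·11.3503 = 0.1850  (Starbucks)
  w_1 = 0.500278·1.5767 + -0.046681·13.9062 = 0.1397  (Chevron)
  w_2 = 0.500278·1.2748 + -0.046681·10.1486 = 0.1640  (Merck)
  w_3 = 0.500278·2.4261 + -0.046681·15.0476 = 0.5113  (Xerox)
Σw_i=1.0000  μᵀw=0.1430
σ²=wᵀΣw=λ₁·μ_p+λ₂ = 0.500278·0.143 + -0.046681 = 0.024859 ≈ 0.0249

0.1850  0.1397  0.1640  0.5113


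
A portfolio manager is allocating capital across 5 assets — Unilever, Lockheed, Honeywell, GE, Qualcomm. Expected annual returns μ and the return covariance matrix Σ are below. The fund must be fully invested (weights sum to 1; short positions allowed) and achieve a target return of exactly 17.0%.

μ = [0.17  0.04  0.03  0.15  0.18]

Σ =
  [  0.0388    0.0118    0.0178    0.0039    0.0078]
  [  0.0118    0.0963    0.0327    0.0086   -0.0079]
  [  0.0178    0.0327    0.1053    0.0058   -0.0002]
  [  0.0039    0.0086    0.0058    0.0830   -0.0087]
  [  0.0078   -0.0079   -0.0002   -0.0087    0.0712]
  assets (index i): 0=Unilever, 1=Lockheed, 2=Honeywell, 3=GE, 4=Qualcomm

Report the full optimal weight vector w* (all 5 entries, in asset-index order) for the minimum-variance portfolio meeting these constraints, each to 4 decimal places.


g=Σ⁻¹μ = [3.9172  0.1349  -0.5189  1.8911  2.3435]
h=Σ⁻¹𝟙 = [17.8878  7.0784  3.6565  11.7190  14.3129]
a=μᵀg=1.361264  b=𝟙ᵀg=7.767929  c=𝟙ᵀh=54.654560  D=ac−b²=14.058550
λ₁=(c·0.170−b)/D = (54.654560·0.170−7.767929)/14.058550 = 0.108357
λ₂=(a−b·0.170)/D = (1.361264−7.767929·0.170)/14.058550 = 0.002896
w* = 0.108357·g + 0.002896·h:
  w_0 = 0.108357·3.9172 + 0.002896·17.8878 = 0.4763  (Unilever)
  w_1 = 0.108357·0.1349 + 0.002896·7.0784 = 0.0351  (Lockheed)
  w_2 = 0.108357·-0.5189 + 0.002896·3.6565 = -0.0456  (Honeywell)
  w_3 = 0.108357·1.8911 + 0.002896·11.7190 = 0.2389  (GE)
  w_4 = 0.108357·2.3435 + 0.002896·14.3129 = 0.2954  (Qualcomm)
Σw_i=1.0000  μᵀw=0.1700
σ²=wᵀΣw=λ₁·μ_p+λ₂ = 0.108357·0.170 + 0.002896 = 0.021317 ≈ 0.0213

0.4763  0.0351  -0.0456  0.2389  0.2954


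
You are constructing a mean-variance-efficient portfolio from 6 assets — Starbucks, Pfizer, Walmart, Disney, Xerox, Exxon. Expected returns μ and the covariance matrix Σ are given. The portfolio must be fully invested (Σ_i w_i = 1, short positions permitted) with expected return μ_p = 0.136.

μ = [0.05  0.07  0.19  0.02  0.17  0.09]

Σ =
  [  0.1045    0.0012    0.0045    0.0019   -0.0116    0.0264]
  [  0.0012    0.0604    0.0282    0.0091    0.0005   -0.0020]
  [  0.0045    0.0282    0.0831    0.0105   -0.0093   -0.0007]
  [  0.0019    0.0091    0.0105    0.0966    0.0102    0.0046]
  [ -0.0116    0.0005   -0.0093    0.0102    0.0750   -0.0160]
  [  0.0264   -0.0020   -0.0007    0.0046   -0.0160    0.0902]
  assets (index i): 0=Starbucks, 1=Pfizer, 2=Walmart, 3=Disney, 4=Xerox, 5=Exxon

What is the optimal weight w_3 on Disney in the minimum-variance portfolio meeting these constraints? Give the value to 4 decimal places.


0.0176

g=Σ⁻¹μ = [0.3337  -0.0034  2.6823  -0.4816  3.0329  1.4834]
h=Σ⁻¹𝟙 = [7.8651  11.5885  8.9927  5.7301  17.3461  11.8959]
a=μᵀg=1.165534  b=𝟙ᵀg=7.047140  c=𝟙ᵀh=63.418412  D=ac−b²=24.254121
λ₁=(c·0.136−b)/D = (63.418412·0.136−7.047140)/24.254121 = 0.065051
λ₂=(a−b·0.136)/D = (1.165534−7.047140·0.136)/24.254121 = 0.008540
w* = 0.065051·g + 0.008540·h:
  w_0 = 0.065051·0.3337 + 0.008540·7.8651 = 0.0889  (Starbucks)
  w_1 = 0.065051·-0.0034 + 0.008540·11.5885 = 0.0987  (Pfizer)
  w_2 = 0.065051·2.6823 + 0.008540·8.9927 = 0.2513  (Walmart)
  w_3 = 0.065051·-0.4816 + 0.008540·5.7301 = 0.0176  (Disney)
  w_4 = 0.065051·3.0329 + 0.008540·17.3461 = 0.3454  (Xerox)
  w_5 = 0.065051·1.4834 + 0.008540·11.8959 = 0.1981  (Exxon)
Σw_i=1.0000  μᵀw=0.1360
σ²=wᵀΣw=λ₁·μ_p+λ₂ = 0.065051·0.136 + 0.008540 = 0.017387 ≈ 0.0174


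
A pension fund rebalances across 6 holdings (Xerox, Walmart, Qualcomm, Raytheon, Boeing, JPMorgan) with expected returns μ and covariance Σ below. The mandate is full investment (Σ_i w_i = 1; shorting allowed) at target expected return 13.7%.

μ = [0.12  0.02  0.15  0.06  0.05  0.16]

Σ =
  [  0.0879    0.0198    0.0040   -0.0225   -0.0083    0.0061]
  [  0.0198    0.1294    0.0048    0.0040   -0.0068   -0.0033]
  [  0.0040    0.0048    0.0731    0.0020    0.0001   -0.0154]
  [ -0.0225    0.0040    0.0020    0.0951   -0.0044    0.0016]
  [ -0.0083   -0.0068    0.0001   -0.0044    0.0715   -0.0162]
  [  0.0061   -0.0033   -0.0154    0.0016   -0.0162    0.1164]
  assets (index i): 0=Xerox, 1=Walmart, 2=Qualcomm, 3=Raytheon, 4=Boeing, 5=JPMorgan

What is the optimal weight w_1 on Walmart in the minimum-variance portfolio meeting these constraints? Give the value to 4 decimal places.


-0.0746

u=Σ⁻¹μ = [1.5312  -0.0811  2.3178  0.9795  1.3274  1.7700]
v=Σ⁻¹𝟙 = [13.9340  5.9805  14.7606  13.9574  19.8551  12.5548]
a=μᵀu=0.938123  b=𝟙ᵀu=7.844742  c=𝟙ᵀv=81.042358  D=ac−b²=14.487742
λ₁=(c·0.137−b)/D = (81.042358·0.137−7.844742)/14.487742 = 0.224884
λ₂=(a−b·0.137)/D = (0.938123−7.844742·0.137)/14.487742 = -0.009429
w* = 0.224884·u + -0.009429·v:
  w_0 = 0.224884·1.5312 + -0.009429·13.9340 = 0.2130  (Xerox)
  w_1 = 0.224884·-0.0811 + -0.009429·5.9805 = -0.0746  (Walmart)
  w_2 = 0.224884·2.3178 + -0.009429·14.7606 = 0.3821  (Qualcomm)
  w_3 = 0.224884·0.9795 + -0.009429·13.9574 = 0.0887  (Raytheon)
  w_4 = 0.224884·1.3274 + -0.009429·19.8551 = 0.1113  (Boeing)
  w_5 = 0.224884·1.7700 + -0.009429·12.5548 = 0.2797  (JPMorgan)
Σw_i=1.0000  μᵀw=0.1370
σ²=wᵀΣw=λ₁·μ_p+λ₂ = 0.224884·0.137 + -0.009429 = 0.021380 ≈ 0.0214


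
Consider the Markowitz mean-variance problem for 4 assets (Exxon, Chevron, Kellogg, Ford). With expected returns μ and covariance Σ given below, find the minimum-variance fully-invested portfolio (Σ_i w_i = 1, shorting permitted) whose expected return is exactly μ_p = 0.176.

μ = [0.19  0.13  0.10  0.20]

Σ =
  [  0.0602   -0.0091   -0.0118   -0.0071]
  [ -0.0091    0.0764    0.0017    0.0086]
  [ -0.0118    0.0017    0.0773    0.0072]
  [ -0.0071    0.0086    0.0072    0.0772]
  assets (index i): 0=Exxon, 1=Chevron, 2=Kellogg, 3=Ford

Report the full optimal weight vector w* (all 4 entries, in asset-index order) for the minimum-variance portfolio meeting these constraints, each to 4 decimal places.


p=Σ⁻¹μ = [4.0636  1.8560  1.6305  2.6056]
q=Σ⁻¹𝟙 = [23.1228  14.1464  15.0280  12.1025]
a=μᵀp=1.697527  b=𝟙ᵀp=10.155653  c=𝟙ᵀq=64.399643  D=ac−b²=6.182862
λ₁=(c·0.176−b)/D = (64.399643·0.176−10.155653)/6.182862 = 0.190637
λ₂=(a−b·0.176)/D = (1.697527−10.155653·0.176)/6.182862 = -0.014535
w* = 0.190637·p + -0.014535·q:
  w_0 = 0.190637·4.0636 + -0.014535·23.1228 = 0.4386  (Exxon)
  w_1 = 0.190637·1.8560 + -0.014535·14.1464 = 0.1482  (Chevron)
  w_2 = 0.190637·1.6305 + -0.014535·15.0280 = 0.0924  (Kellogg)
  w_3 = 0.190637·2.6056 + -0.014535·12.1025 = 0.3208  (Ford)
Σw_i=1.0000  μᵀw=0.1760
σ²=wᵀΣw=λ₁·μ_p+λ₂ = 0.190637·0.176 + -0.014535 = 0.019017 ≈ 0.0190

0.4386  0.1482  0.0924  0.3208


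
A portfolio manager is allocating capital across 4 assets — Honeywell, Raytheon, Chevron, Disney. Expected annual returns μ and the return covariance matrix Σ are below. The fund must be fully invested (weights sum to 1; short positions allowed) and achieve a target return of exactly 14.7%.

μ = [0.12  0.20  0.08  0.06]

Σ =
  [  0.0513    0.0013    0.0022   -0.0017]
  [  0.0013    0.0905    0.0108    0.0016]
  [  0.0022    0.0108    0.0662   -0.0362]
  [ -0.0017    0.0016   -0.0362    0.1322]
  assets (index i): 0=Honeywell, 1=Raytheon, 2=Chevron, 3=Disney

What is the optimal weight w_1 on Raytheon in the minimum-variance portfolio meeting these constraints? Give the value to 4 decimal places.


u=Σ⁻¹μ = [2.2613  2.0152  1.2411  0.7984]
v=Σ⁻¹𝟙 = [18.8524  8.1055  20.4315  13.3033]
a=μᵀu=0.821602  b=𝟙ᵀu=6.316108  c=𝟙ᵀv=60.692756  D=ac−b²=9.972091
λ₁=(c·0.147−b)/D = (60.692756·0.147−6.316108)/9.972091 = 0.261302
λ₂=(a−b·0.147)/D = (0.821602−6.316108·0.147)/9.972091 = -0.010716
w* = 0.261302·u + -0.010716·v:
  w_0 = 0.261302·2.2613 + -0.010716·18.8524 = 0.3889  (Honeywell)
  w_1 = 0.261302·2.0152 + -0.010716·8.1055 = 0.4397  (Raytheon)
  w_2 = 0.261302·1.2411 + -0.010716·20.4315 = 0.1054  (Chevron)
  w_3 = 0.261302·0.7984 + -0.010716·13.3033 = 0.0661  (Disney)
Σw_i=1.0000  μᵀw=0.1470
σ²=wᵀΣw=λ₁·μ_p+λ₂ = 0.261302·0.147 + -0.010716 = 0.027695 ≈ 0.0277

0.4397


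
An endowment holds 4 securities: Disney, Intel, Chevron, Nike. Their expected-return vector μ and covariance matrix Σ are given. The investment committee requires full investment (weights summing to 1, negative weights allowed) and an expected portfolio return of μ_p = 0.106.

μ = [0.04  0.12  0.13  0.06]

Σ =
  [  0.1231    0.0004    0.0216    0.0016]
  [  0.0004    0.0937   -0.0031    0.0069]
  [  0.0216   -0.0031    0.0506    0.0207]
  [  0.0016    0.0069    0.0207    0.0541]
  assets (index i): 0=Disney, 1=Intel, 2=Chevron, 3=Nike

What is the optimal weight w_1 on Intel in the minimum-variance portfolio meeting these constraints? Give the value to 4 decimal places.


x=Σ⁻¹μ = [-0.1649  1.3823  2.7750  -0.1242]
y=Σ⁻¹𝟙 = [5.6422  10.1953  13.0620  12.0193]
a=μᵀx=0.512590  b=𝟙ᵀx=3.868339  c=𝟙ᵀy=40.918741  D=ac−b²=6.010508
λ₁=(c·0.106−b)/D = (40.918741·0.106−3.868339)/6.010508 = 0.078038
λ₂=(a−b·0.106)/D = (0.512590−3.868339·0.106)/6.010508 = 0.017061
w* = 0.078038·x + 0.017061·y:
  w_0 = 0.078038·-0.1649 + 0.017061·5.6422 = 0.0834  (Disney)
  w_1 = 0.078038·1.3823 + 0.017061·10.1953 = 0.2818  (Intel)
  w_2 = 0.078038·2.7750 + 0.017061·13.0620 = 0.4394  (Chevron)
  w_3 = 0.078038·-0.1242 + 0.017061·12.0193 = 0.1954  (Nike)
Σw_i=1.0000  μᵀw=0.1060
σ²=wᵀΣw=λ₁·μ_p+λ₂ = 0.078038·0.106 + 0.017061 = 0.025333 ≈ 0.0253

0.2818


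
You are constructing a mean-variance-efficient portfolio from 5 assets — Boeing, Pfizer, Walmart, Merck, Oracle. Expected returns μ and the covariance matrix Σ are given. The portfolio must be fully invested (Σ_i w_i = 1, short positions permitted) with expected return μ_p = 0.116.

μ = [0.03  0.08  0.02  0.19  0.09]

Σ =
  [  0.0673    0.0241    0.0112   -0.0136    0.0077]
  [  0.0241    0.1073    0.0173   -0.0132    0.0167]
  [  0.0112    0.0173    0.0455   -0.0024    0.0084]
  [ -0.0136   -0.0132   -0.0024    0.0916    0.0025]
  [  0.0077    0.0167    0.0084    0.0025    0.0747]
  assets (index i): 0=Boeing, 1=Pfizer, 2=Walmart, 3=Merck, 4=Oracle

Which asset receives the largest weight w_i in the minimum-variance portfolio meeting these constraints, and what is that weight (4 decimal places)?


p=Σ⁻¹μ = [0.5245  0.7666  -0.0307  2.2370  0.9080]
q=Σ⁻¹𝟙 = [12.3486  4.1821  16.4233  13.5411  8.8791]
a=μᵀp=0.583195  b=𝟙ᵀp=4.405412  c=𝟙ᵀq=55.374127  D=ac−b²=12.886270
λ₁=(c·0.116−b)/D = (55.374127·0.116−4.405412)/12.886270 = 0.156600
λ₂=(a−b·0.116)/D = (0.583195−4.405412·0.116)/12.886270 = 0.005600
w* = 0.156600·p + 0.005600·q:
  w_0 = 0.156600·0.5245 + 0.005600·12.3486 = 0.1513  (Boeing)
  w_1 = 0.156600·0.7666 + 0.005600·4.1821 = 0.1435  (Pfizer)
  w_2 = 0.156600·-0.0307 + 0.005600·16.4233 = 0.0872  (Walmart)
  w_3 = 0.156600·2.2370 + 0.005600·13.5411 = 0.4261  (Merck)
  w_4 = 0.156600·0.9080 + 0.005600·8.8791 = 0.1919  (Oracle)
Σw_i=1.0000  μᵀw=0.1160
σ²=wᵀΣw=λ₁·μ_p+λ₂ = 0.156600·0.116 + 0.005600 = 0.023766 ≈ 0.0238

Merck (0.4261)


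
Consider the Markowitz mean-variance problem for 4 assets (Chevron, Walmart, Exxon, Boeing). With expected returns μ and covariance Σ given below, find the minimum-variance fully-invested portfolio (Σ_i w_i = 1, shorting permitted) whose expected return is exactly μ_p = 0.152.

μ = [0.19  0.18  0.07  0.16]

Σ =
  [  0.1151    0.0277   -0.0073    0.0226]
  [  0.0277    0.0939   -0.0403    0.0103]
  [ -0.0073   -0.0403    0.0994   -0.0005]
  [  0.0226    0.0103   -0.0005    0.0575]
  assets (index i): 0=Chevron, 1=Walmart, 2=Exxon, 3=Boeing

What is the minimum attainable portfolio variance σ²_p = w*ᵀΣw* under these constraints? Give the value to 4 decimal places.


0.0235

u=Σ⁻¹μ = [0.8280  2.1510  1.6476  2.0862]
v=Σ⁻¹𝟙 = [3.4208  15.2777  16.5733  13.4542]
a=μᵀu=0.993611  b=𝟙ᵀu=6.712728  c=𝟙ᵀv=48.725947  D=ac−b²=3.353900
λ₁=(c·0.152−b)/D = (48.725947·0.152−6.712728)/3.353900 = 0.206809
λ₂=(a−b·0.152)/D = (0.993611−6.712728·0.152)/3.353900 = -0.007968
w* = 0.206809·u + -0.007968·v:
  w_0 = 0.206809·0.8280 + -0.007968·3.4208 = 0.1440  (Chevron)
  w_1 = 0.206809·2.1510 + -0.007968·15.2777 = 0.3231  (Walmart)
  w_2 = 0.206809·1.6476 + -0.007968·16.5733 = 0.2087  (Exxon)
  w_3 = 0.206809·2.0862 + -0.007968·13.4542 = 0.3242  (Boeing)
Σw_i=1.0000  μᵀw=0.1520
σ²=wᵀΣw=λ₁·μ_p+λ₂ = 0.206809·0.152 + -0.007968 = 0.023467 ≈ 0.0235


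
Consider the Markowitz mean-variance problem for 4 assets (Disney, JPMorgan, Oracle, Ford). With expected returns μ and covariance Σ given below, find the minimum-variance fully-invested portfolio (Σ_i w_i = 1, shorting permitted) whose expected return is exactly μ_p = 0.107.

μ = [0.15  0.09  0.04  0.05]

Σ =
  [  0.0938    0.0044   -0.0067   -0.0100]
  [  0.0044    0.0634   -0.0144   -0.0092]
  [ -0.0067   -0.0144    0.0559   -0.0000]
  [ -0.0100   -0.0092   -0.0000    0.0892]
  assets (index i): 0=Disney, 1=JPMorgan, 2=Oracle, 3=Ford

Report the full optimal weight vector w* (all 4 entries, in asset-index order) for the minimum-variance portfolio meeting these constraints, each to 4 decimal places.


g=Σ⁻¹μ = [1.7146  1.7474  1.3712  0.9330]
h=Σ⁻¹𝟙 = [13.0013  22.8013  25.3211  15.0200]
a=μᵀg=0.515950  b=𝟙ᵀg=5.766160  c=𝟙ᵀh=76.143704  D=ac−b²=6.037772
λ₁=(c·0.107−b)/D = (76.143704·0.107−5.766160)/6.037772 = 0.394387
λ₂=(a−b·0.107)/D = (0.515950−5.766160·0.107)/6.037772 = -0.016733
w* = 0.394387·g + -0.016733·h:
  w_0 = 0.394387·1.7146 + -0.016733·13.0013 = 0.4587  (Disney)
  w_1 = 0.394387·1.7474 + -0.016733·22.8013 = 0.3076  (JPMorgan)
  w_2 = 0.394387·1.3712 + -0.016733·25.3211 = 0.1171  (Oracle)
  w_3 = 0.394387·0.9330 + -0.016733·15.0200 = 0.1166  (Ford)
Σw_i=1.0000  μᵀw=0.1070
σ²=wᵀΣw=λ₁·μ_p+λ₂ = 0.394387·0.107 + -0.016733 = 0.025467 ≈ 0.0255

0.4587  0.3076  0.1171  0.1166


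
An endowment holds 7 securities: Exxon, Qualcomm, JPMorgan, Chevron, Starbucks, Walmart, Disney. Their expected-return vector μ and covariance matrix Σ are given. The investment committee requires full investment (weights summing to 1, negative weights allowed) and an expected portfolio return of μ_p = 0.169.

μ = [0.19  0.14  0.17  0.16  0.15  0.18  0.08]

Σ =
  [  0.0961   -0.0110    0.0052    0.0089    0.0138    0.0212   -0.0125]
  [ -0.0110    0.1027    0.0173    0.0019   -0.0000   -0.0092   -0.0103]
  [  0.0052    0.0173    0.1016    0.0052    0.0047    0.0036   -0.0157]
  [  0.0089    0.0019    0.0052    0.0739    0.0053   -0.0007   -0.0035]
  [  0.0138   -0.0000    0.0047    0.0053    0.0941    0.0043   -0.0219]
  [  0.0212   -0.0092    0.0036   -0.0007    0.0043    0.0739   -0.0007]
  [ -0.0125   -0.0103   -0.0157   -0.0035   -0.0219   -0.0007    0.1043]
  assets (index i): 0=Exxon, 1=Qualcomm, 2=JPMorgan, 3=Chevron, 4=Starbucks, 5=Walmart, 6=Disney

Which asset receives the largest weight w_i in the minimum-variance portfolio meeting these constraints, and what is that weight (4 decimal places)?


u=Σ⁻¹μ = [1.4597  1.6167  1.3469  1.8451  1.5078  2.0984  1.6970]
v=Σ⁻¹𝟙 = [7.9858  11.6214  8.3494  11.7201  11.5231  11.8715  15.8418]
a=μᵀu=1.767514  b=𝟙ᵀu=11.571587  c=𝟙ᵀv=78.913049  D=ac−b²=5.578283
λ₁=(c·0.169−b)/D = (78.913049·0.169−11.571587)/5.578283 = 0.316355
λ₂=(a−b·0.169)/D = (1.767514−11.571587·0.169)/5.578283 = -0.033717
w* = 0.316355·u + -0.033717·v:
  w_0 = 0.316355·1.4597 + -0.033717·7.9858 = 0.1925  (Exxon)
  w_1 = 0.316355·1.6167 + -0.033717·11.6214 = 0.1196  (Qualcomm)
  w_2 = 0.316355·1.3469 + -0.033717·8.3494 = 0.1446  (JPMorgan)
  w_3 = 0.316355·1.8451 + -0.033717·11.7201 = 0.1885  (Chevron)
  w_4 = 0.316355·1.5078 + -0.033717·11.5231 = 0.0885  (Starbucks)
  w_5 = 0.316355·2.0984 + -0.033717·11.8715 = 0.2636  (Walmart)
  w_6 = 0.316355·1.6970 + -0.033717·15.8418 = 0.0027  (Disney)
Σw_i=1.0000  μᵀw=0.1690
σ²=wᵀΣw=λ₁·μ_p+λ₂ = 0.316355·0.169 + -0.033717 = 0.019747 ≈ 0.0197

Walmart (0.2636)


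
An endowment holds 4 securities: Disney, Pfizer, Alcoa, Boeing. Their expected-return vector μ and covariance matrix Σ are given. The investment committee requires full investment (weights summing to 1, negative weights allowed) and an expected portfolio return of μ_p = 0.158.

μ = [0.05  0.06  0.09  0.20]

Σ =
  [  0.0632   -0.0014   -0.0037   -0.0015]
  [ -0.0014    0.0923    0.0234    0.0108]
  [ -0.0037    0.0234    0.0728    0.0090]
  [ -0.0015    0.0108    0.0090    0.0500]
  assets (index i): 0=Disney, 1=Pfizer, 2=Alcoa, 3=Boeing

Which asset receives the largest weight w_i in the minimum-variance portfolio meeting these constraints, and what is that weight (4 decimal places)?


Boeing (0.6812)

p=Σ⁻¹μ = [0.9303  0.0067  0.8014  3.8822]
q=Σ⁻¹𝟙 = [16.9835  6.4376  10.3980  17.2473]
a=μᵀp=0.895491  b=𝟙ᵀp=5.620718  c=𝟙ᵀq=51.066425  D=ac−b²=14.137032
λ₁=(c·0.158−b)/D = (51.066425·0.158−5.620718)/14.137032 = 0.173146
λ₂=(a−b·0.158)/D = (0.895491−5.620718·0.158)/14.137032 = 0.000525
w* = 0.173146·p + 0.000525·q:
  w_0 = 0.173146·0.9303 + 0.000525·16.9835 = 0.1700  (Disney)
  w_1 = 0.173146·0.0067 + 0.000525·6.4376 = 0.0045  (Pfizer)
  w_2 = 0.173146·0.8014 + 0.000525·10.3980 = 0.1442  (Alcoa)
  w_3 = 0.173146·3.8822 + 0.000525·17.2473 = 0.6812  (Boeing)
Σw_i=1.0000  μᵀw=0.1580
σ²=wᵀΣw=λ₁·μ_p+λ₂ = 0.173146·0.158 + 0.000525 = 0.027882 ≈ 0.0279


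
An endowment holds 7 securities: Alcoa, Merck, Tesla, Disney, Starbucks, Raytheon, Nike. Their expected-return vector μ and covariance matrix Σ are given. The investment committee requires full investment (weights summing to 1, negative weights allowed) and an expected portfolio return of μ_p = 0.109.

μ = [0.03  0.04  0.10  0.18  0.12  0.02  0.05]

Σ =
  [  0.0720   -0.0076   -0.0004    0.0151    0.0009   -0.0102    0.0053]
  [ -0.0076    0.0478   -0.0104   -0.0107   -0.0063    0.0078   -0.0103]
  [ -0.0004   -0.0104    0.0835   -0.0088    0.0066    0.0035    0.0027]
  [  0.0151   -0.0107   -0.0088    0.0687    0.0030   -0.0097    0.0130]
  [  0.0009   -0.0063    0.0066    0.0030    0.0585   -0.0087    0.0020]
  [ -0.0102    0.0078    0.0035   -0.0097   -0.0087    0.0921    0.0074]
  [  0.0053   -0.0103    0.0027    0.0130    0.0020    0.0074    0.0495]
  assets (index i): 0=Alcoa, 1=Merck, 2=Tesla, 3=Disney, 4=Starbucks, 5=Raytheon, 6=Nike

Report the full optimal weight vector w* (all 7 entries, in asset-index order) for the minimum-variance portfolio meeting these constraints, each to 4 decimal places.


g=Σ⁻¹μ = [0.0208  2.1504  1.5967  3.0526  1.9990  0.4534  0.4180]
h=Σ⁻¹𝟙 = [14.2339  34.8668  15.5199  16.0578  19.0447  10.8976  18.4707]
a=μᵀg=1.065628  b=𝟙ᵀg=9.690928  c=𝟙ᵀh=129.091395  D=ac−b²=43.649297
λ₁=(c·0.109−b)/D = (129.091395·0.109−9.690928)/43.649297 = 0.100346
λ₂=(a−b·0.109)/D = (1.065628−9.690928·0.109)/43.649297 = 0.000213
w* = 0.100346·g + 0.000213·h:
  w_0 = 0.100346·0.0208 + 0.000213·14.2339 = 0.0051  (Alcoa)
  w_1 = 0.100346·2.1504 + 0.000213·34.8668 = 0.2232  (Merck)
  w_2 = 0.100346·1.5967 + 0.000213·15.5199 = 0.1635  (Tesla)
  w_3 = 0.100346·3.0526 + 0.000213·16.0578 = 0.3097  (Disney)
  w_4 = 0.100346·1.9990 + 0.000213·19.0447 = 0.2047  (Starbucks)
  w_5 = 0.100346·0.4534 + 0.000213·10.8976 = 0.0478  (Raytheon)
  w_6 = 0.100346·0.4180 + 0.000213·18.4707 = 0.0459  (Nike)
Σw_i=1.0000  μᵀw=0.1090
σ²=wᵀΣw=λ₁·μ_p+λ₂ = 0.100346·0.109 + 0.000213 = 0.011151 ≈ 0.0112

0.0051  0.2232  0.1635  0.3097  0.2047  0.0478  0.0459
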